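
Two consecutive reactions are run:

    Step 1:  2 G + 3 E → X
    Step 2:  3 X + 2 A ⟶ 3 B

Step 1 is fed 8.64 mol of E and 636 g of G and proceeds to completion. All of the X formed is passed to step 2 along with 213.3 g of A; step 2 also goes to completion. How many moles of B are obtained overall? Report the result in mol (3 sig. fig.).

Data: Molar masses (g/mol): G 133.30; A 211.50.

Step 1:
n(E) = 8.640 mol
n(G) = 636.0 / 133.30 = 4.771 mol
n/ν → E: 2.880, G: 2.386; G is limiting.
n(X) produced = (1/2) × 4.771 = 2.386 mol
Step 2:
n(X) available = 2.386 mol
n(A) = 213.3 / 211.50 = 1.009 mol
n/ν → X: 0.7953, A: 0.5045; A is limiting.
n(B) = (3/2) × 1.009 = 1.514 mol

1.51 mol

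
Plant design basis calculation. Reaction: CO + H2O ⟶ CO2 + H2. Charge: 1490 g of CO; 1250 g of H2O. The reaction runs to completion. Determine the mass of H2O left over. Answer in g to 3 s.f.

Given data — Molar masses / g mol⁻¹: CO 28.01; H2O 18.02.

n(CO) = 1490 / 28.01 = 53.20 mol
n(H2O) = 1250 / 18.02 = 69.37 mol
n/ν → CO: 53.20, H2O: 69.37; CO is limiting.
H2O consumed = (1/1) × 53.20 = 53.20 mol
H2O remaining = 69.37 − 53.20 = 16.17 mol
mass = 16.17 × 18.02 = 291.4 g

291 g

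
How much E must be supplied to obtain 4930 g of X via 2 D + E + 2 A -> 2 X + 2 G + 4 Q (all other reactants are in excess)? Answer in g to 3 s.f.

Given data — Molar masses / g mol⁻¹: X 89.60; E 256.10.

7050 g

n(X) = 4930 / 89.60 = 55.02 mol
n(E) = (1/2) × 55.02 = 27.51 mol
mass = 27.51 × 256.10 = 7045 g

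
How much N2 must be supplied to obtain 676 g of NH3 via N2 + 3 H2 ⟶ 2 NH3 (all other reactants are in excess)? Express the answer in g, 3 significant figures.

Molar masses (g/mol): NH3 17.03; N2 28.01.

n(NH3) = 676 / 17.03 = 39.69 mol
n(N2) = (1/2) × 39.69 = 19.85 mol
mass = 19.85 × 28.01 = 556.0 g

556 g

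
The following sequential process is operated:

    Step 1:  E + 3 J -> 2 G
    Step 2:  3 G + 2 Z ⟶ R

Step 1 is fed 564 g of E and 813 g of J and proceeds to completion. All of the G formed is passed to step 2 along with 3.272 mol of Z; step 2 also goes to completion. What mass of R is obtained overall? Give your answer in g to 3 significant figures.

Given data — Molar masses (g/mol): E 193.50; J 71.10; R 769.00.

1260 g

Step 1:
n(E) = 564.0 / 193.50 = 2.915 mol
n(J) = 813.0 / 71.10 = 11.43 mol
n/ν → E: 2.915, J: 3.810; E is limiting.
n(G) produced = (2/1) × 2.915 = 5.830 mol
Step 2:
n(G) available = 5.830 mol
n(Z) = 3.272 mol
n/ν → G: 1.943, Z: 1.636; Z is limiting.
n(R) = (1/2) × 3.272 = 1.636 mol
mass = 1.636 × 769.00 = 1258 g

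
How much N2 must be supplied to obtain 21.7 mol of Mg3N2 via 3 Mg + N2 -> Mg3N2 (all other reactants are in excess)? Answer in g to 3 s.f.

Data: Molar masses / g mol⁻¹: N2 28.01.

608 g

n(Mg3N2) = 21.70 mol
n(N2) = (1/1) × 21.70 = 21.70 mol
mass = 21.70 × 28.01 = 607.8 g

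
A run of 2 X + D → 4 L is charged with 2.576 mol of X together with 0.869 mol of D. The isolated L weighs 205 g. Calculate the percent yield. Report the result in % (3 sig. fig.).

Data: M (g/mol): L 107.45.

54.9 %

n(X) = 2.576 mol
n(D) = 0.8690 mol
n/ν for X = 2.576/2 = 1.288
n/ν for D = 0.8690/1 = 0.8690
Smallest n/ν is D → limiting reagent.
theoretical n(L) = (4/1) × 0.8690 = 3.476 mol → 373.5 g
% yield = 205 / 373.5 × 100 = 54.89 %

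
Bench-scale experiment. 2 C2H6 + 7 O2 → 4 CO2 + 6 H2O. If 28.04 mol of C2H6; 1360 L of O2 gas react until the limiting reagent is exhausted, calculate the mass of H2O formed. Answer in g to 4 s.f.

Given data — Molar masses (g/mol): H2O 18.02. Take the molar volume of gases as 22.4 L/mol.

937.8 g

n(C2H6) = 28.04 mol
n(O2) = 1360 / 22.4 = 60.71 mol
n/ν for C2H6 = 28.04/2 = 14.02
n/ν for O2 = 60.71/7 = 8.673
Smallest n/ν is O2 → limiting reagent.
n(H2O) = (6/7) × 60.71 = 52.04 mol
mass = 52.04 × 18.02 = 937.8 g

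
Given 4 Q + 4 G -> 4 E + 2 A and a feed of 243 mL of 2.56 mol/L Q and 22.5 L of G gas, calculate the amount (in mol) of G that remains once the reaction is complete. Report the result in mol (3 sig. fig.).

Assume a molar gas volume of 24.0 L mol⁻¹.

n(Q) = 2.56 × 243.0/1000 = 0.6221 mol
n(G) = 22.50 / 24.0 = 0.9375 mol
n/ν → Q: 0.1555, G: 0.2344; Q is limiting.
G consumed = (4/4) × 0.6221 = 0.6221 mol
G remaining = 0.9375 − 0.6221 = 0.3154 mol

0.315 mol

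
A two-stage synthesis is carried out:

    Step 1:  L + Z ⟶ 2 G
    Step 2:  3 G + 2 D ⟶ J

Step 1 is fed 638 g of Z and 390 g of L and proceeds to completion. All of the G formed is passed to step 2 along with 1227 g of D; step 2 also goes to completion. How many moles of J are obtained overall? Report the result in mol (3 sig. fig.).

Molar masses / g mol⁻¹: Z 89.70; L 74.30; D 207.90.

2.95 mol

Step 1:
n(Z) = 638.0 / 89.70 = 7.113 mol
n(L) = 390.0 / 74.30 = 5.249 mol
n/ν for Z = 7.113/1 = 7.113
n/ν for L = 5.249/1 = 5.249
Smallest n/ν is L → limiting reagent.
n(G) produced = (2/1) × 5.249 = 10.50 mol
Step 2:
n(G) available = 10.50 mol
n(D) = 1227 / 207.90 = 5.902 mol
n/ν for G = 10.50/3 = 3.500
n/ν for D = 5.902/2 = 2.951
Smallest n/ν is D → limiting reagent.
n(J) = (1/2) × 5.902 = 2.951 mol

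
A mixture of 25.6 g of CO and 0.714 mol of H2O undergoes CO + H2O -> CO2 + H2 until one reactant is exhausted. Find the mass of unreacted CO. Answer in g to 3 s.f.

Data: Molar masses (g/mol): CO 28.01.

5.60 g

n(CO) = 25.60 / 28.01 = 0.9140 mol
n(H2O) = 0.7140 mol
n/ν for CO = 0.9140/1 = 0.9140
n/ν for H2O = 0.7140/1 = 0.7140
Smallest n/ν is H2O → limiting reagent.
CO consumed = (1/1) × 0.7140 = 0.7140 mol
CO remaining = 0.9140 − 0.7140 = 0.2000 mol
mass = 0.2000 × 28.01 = 5.602 g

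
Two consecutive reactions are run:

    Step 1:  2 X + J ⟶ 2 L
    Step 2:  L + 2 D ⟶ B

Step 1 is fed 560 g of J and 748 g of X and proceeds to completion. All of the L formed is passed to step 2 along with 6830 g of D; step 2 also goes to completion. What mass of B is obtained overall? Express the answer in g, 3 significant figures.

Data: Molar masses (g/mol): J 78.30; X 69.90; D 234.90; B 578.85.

Step 1:
n(J) = 560.0 / 78.30 = 7.152 mol
n(X) = 748.0 / 69.90 = 10.70 mol
n/ν for J = 7.152/1 = 7.152
n/ν for X = 10.70/2 = 5.350
Smallest n/ν is X → limiting reagent.
n(L) produced = (2/2) × 10.70 = 10.70 mol
Step 2:
n(L) available = 10.70 mol
n(D) = 6830 / 234.90 = 29.08 mol
n/ν for L = 10.70/1 = 10.70
n/ν for D = 29.08/2 = 14.54
Smallest n/ν is L → limiting reagent.
n(B) = (1/1) × 10.70 = 10.70 mol
mass = 10.70 × 578.85 = 6194 g

6190 g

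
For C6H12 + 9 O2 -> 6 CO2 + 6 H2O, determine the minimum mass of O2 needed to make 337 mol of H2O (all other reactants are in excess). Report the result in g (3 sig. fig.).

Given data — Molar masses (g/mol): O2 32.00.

16200 g

n(H2O) = 337.0 mol
n(O2) = (9/6) × 337.0 = 505.5 mol
mass = 505.5 × 32.00 = 16180 g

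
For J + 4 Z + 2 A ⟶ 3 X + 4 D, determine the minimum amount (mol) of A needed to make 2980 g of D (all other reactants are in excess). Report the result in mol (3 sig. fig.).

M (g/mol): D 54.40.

27.4 mol

n(D) = 2980 / 54.40 = 54.78 mol
n(A) = (2/4) × 54.78 = 27.39 mol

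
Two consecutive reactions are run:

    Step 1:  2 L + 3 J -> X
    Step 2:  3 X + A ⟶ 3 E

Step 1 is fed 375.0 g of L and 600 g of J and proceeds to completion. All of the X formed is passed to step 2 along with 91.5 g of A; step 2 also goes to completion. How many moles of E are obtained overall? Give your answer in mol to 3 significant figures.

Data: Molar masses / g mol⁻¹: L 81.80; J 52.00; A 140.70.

Step 1:
n(L) = 375.0 / 81.80 = 4.584 mol
n(J) = 600.0 / 52.00 = 11.54 mol
n/ν for L = 4.584/2 = 2.292
n/ν for J = 11.54/3 = 3.847
Smallest n/ν is L → limiting reagent.
n(X) produced = (1/2) × 4.584 = 2.292 mol
Step 2:
n(X) available = 2.292 mol
n(A) = 91.50 / 140.70 = 0.6503 mol
n/ν for X = 2.292/3 = 0.7640
n/ν for A = 0.6503/1 = 0.6503
Smallest n/ν is A → limiting reagent.
n(E) = (3/1) × 0.6503 = 1.951 mol

1.95 mol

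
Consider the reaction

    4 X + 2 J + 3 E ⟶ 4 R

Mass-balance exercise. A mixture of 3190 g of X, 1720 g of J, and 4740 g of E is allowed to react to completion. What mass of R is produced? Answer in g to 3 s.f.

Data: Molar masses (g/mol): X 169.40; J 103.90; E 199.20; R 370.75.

n(X) = 3190 / 169.40 = 18.83 mol
n(J) = 1720 / 103.90 = 16.55 mol
n(E) = 4740 / 199.20 = 23.80 mol
n/ν for X = 18.83/4 = 4.708
n/ν for J = 16.55/2 = 8.275
n/ν for E = 23.80/3 = 7.933
Smallest n/ν is X → limiting reagent.
n(R) = (4/4) × 18.83 = 18.83 mol
mass = 18.83 × 370.75 = 6981 g

6980 g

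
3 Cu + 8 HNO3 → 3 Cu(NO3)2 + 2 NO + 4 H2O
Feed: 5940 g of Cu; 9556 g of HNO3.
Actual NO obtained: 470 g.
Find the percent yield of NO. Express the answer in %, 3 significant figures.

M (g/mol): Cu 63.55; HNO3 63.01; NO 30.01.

41.3 %

n(Cu) = 5940 / 63.55 = 93.47 mol
n(HNO3) = 9556 / 63.01 = 151.7 mol
n/ν for Cu = 93.47/3 = 31.16
n/ν for HNO3 = 151.7/8 = 18.96
Smallest n/ν is HNO3 → limiting reagent.
theoretical n(NO) = (2/8) × 151.7 = 37.93 mol → 1138 g
% yield = 470 / 1138 × 100 = 41.30 %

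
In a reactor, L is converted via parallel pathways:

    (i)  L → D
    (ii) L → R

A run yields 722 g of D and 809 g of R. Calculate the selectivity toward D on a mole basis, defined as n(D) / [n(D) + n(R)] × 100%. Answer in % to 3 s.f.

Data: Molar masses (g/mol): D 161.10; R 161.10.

n(D) = 722 / 161.10 = 4.482 mol
n(R) = 809 / 161.10 = 5.022 mol
selectivity = 4.482/(4.482+5.022) × 100 = 47.16 %

47.2 %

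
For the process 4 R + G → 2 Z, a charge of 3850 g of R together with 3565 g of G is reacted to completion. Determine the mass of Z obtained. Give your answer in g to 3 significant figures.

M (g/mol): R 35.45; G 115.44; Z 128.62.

n(R) = 3850 / 35.45 = 108.6 mol
n(G) = 3565 / 115.44 = 30.88 mol
n/ν for R = 108.6/4 = 27.15
n/ν for G = 30.88/1 = 30.88
Smallest n/ν is R → limiting reagent.
n(Z) = (2/4) × 108.6 = 54.30 mol
mass = 54.30 × 128.62 = 6984 g

6980 g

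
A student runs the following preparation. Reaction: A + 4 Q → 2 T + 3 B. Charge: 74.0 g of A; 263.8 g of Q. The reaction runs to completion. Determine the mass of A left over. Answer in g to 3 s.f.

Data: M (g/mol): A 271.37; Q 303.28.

15.0 g

n(A) = 74.00 / 271.37 = 0.2727 mol
n(Q) = 263.8 / 303.28 = 0.8698 mol
n/ν → A: 0.2727, Q: 0.2175; Q is limiting.
A consumed = (1/4) × 0.8698 = 0.2175 mol
A remaining = 0.2727 − 0.2175 = 0.05520 mol
mass = 0.05520 × 271.37 = 14.98 g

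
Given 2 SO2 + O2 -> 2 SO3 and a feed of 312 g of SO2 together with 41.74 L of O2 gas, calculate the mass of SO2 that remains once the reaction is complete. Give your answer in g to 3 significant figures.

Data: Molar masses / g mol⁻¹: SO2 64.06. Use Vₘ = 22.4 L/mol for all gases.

n(SO2) = 312.0 / 64.06 = 4.870 mol
n(O2) = 41.74 / 22.4 = 1.863 mol
n/ν → SO2: 2.435, O2: 1.863; O2 is limiting.
SO2 consumed = (2/1) × 1.863 = 3.726 mol
SO2 remaining = 4.870 − 3.726 = 1.144 mol
mass = 1.144 × 64.06 = 73.28 g

73.3 g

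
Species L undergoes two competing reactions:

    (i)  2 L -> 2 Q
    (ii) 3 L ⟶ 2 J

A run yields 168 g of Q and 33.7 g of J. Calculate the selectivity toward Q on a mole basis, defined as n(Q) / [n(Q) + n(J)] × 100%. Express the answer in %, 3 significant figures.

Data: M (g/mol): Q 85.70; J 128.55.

88.2 %

n(Q) = 168 / 85.70 = 1.960 mol
n(J) = 33.7 / 128.55 = 0.2622 mol
selectivity = 1.960/(1.960+0.2622) × 100 = 88.20 %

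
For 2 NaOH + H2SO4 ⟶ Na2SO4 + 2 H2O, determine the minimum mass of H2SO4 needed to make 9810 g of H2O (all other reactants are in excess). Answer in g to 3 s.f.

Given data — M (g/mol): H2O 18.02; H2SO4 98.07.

n(H2O) = 9810 / 18.02 = 544.4 mol
n(H2SO4) = (1/2) × 544.4 = 272.2 mol
mass = 272.2 × 98.07 = 26690 g

26700 g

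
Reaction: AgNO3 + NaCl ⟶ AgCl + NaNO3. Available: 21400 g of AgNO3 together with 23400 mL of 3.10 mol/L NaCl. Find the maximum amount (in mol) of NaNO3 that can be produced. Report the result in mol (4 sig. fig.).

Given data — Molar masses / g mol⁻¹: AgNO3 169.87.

72.54 mol

n(AgNO3) = 21400 / 169.87 = 126.0 mol
n(NaCl) = 3.10 × 23400/1000 = 72.54 mol
n/ν → AgNO3: 126.0, NaCl: 72.54; NaCl is limiting.
n(NaNO3) = (1/1) × 72.54 = 72.54 mol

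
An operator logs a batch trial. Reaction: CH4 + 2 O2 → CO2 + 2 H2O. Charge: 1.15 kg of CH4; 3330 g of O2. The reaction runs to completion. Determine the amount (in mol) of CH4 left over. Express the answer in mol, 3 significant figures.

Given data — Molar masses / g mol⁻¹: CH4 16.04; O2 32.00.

19.7 mol

n(CH4) = 1.150×1000 / 16.04 = 71.70 mol
n(O2) = 3330 / 32.00 = 104.1 mol
n/ν → CH4: 71.70, O2: 52.05; O2 is limiting.
CH4 consumed = (1/2) × 104.1 = 52.05 mol
CH4 remaining = 71.70 − 52.05 = 19.65 mol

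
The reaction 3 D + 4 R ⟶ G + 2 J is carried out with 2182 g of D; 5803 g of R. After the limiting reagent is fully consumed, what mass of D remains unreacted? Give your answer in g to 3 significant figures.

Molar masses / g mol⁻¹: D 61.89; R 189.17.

758 g

n(D) = 2182 / 61.89 = 35.26 mol
n(R) = 5803 / 189.17 = 30.68 mol
n/ν for D = 35.26/3 = 11.75
n/ν for R = 30.68/4 = 7.670
Smallest n/ν is R → limiting reagent.
D consumed = (3/4) × 30.68 = 23.01 mol
D remaining = 35.26 − 23.01 = 12.25 mol
mass = 12.25 × 61.89 = 758.2 g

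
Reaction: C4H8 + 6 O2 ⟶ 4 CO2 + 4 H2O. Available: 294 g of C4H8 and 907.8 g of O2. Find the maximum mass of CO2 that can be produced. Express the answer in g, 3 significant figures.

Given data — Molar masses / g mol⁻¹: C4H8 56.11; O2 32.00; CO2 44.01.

n(C4H8) = 294.0 / 56.11 = 5.240 mol
n(O2) = 907.8 / 32.00 = 28.37 mol
n/ν for C4H8 = 5.240/1 = 5.240
n/ν for O2 = 28.37/6 = 4.728
Smallest n/ν is O2 → limiting reagent.
n(CO2) = (4/6) × 28.37 = 18.91 mol
mass = 18.91 × 44.01 = 832.2 g

832 g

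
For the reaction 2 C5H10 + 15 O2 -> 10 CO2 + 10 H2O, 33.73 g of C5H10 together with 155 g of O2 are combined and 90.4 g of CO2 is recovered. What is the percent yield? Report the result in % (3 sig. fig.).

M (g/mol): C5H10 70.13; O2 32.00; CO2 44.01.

85.4 %

n(C5H10) = 33.73 / 70.13 = 0.4810 mol
n(O2) = 155.0 / 32.00 = 4.844 mol
n/ν → C5H10: 0.2405, O2: 0.3229; C5H10 is limiting.
theoretical n(CO2) = (10/2) × 0.4810 = 2.405 mol → 105.8 g
% yield = 90.4 / 105.8 × 100 = 85.44 %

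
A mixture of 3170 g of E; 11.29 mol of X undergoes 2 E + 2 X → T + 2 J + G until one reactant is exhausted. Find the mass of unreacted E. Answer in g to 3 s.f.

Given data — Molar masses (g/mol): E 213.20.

n(E) = 3170 / 213.20 = 14.87 mol
n(X) = 11.29 mol
n/ν for E = 14.87/2 = 7.435
n/ν for X = 11.29/2 = 5.645
Smallest n/ν is X → limiting reagent.
E consumed = (2/2) × 11.29 = 11.29 mol
E remaining = 14.87 − 11.29 = 3.580 mol
mass = 3.580 × 213.20 = 763.3 g

763 g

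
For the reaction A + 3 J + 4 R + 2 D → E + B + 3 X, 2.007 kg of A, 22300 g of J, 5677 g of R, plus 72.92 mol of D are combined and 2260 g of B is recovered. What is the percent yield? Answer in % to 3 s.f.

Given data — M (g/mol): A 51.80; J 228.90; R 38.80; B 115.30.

60.4 %

n(A) = 2.007×1000 / 51.80 = 38.75 mol
n(J) = 22300 / 228.90 = 97.42 mol
n(R) = 5677 / 38.80 = 146.3 mol
n(D) = 72.92 mol
n/ν for A = 38.75/1 = 38.75
n/ν for J = 97.42/3 = 32.47
n/ν for R = 146.3/4 = 36.58
n/ν for D = 72.92/2 = 36.46
Smallest n/ν is J → limiting reagent.
theoretical n(B) = (1/3) × 97.42 = 32.47 mol → 3744 g
% yield = 2260 / 3744 × 100 = 60.36 %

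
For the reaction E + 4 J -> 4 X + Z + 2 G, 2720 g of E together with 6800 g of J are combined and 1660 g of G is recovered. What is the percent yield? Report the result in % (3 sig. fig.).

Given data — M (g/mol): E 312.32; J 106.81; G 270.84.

n(E) = 2720 / 312.32 = 8.709 mol
n(J) = 6800 / 106.81 = 63.66 mol
n/ν for E = 8.709/1 = 8.709
n/ν for J = 63.66/4 = 15.92
Smallest n/ν is E → limiting reagent.
theoretical n(G) = (2/1) × 8.709 = 17.42 mol → 4718 g
% yield = 1660 / 4718 × 100 = 35.18 %

35.2 %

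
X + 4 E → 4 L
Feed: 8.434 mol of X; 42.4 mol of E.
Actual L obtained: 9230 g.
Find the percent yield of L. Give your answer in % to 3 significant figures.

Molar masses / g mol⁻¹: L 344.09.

n(X) = 8.434 mol
n(E) = 42.40 mol
n/ν for X = 8.434/1 = 8.434
n/ν for E = 42.40/4 = 10.60
Smallest n/ν is X → limiting reagent.
theoretical n(L) = (4/1) × 8.434 = 33.74 mol → 11610 g
% yield = 9230 / 11610 × 100 = 79.50 %

79.5 %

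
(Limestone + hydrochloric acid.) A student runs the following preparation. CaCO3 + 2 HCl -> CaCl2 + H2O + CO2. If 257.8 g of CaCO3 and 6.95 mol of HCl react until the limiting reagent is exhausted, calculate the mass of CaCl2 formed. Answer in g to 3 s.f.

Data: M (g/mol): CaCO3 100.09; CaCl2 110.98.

n(CaCO3) = 257.8 / 100.09 = 2.576 mol
n(HCl) = 6.950 mol
n/ν → CaCO3: 2.576, HCl: 3.475; CaCO3 is limiting.
n(CaCl2) = (1/1) × 2.576 = 2.576 mol
mass = 2.576 × 110.98 = 285.9 g

286 g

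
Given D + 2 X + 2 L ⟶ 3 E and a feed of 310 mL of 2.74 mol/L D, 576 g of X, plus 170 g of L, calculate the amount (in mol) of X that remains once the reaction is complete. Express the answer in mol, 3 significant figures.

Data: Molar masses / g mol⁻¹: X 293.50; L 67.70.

n(D) = 2.74 × 310.0/1000 = 0.8494 mol
n(X) = 576.0 / 293.50 = 1.963 mol
n(L) = 170.0 / 67.70 = 2.511 mol
n/ν for D = 0.8494/1 = 0.8494
n/ν for X = 1.963/2 = 0.9815
n/ν for L = 2.511/2 = 1.256
Smallest n/ν is D → limiting reagent.
X consumed = (2/1) × 0.8494 = 1.699 mol
X remaining = 1.963 − 1.699 = 0.2640 mol

0.264 mol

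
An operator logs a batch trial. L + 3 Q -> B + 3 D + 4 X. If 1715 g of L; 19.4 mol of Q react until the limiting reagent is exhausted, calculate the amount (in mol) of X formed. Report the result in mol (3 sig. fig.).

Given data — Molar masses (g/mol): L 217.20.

25.9 mol

n(L) = 1715 / 217.20 = 7.896 mol
n(Q) = 19.40 mol
n/ν for L = 7.896/1 = 7.896
n/ν for Q = 19.40/3 = 6.467
Smallest n/ν is Q → limiting reagent.
n(X) = (4/3) × 19.40 = 25.87 mol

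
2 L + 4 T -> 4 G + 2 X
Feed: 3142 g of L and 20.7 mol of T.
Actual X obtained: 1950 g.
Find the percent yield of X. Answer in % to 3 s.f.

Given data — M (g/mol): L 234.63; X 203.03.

92.8 %

n(L) = 3142 / 234.63 = 13.39 mol
n(T) = 20.70 mol
n/ν for L = 13.39/2 = 6.695
n/ν for T = 20.70/4 = 5.175
Smallest n/ν is T → limiting reagent.
theoretical n(X) = (2/4) × 20.70 = 10.35 mol → 2101 g
% yield = 1950 / 2101 × 100 = 92.81 %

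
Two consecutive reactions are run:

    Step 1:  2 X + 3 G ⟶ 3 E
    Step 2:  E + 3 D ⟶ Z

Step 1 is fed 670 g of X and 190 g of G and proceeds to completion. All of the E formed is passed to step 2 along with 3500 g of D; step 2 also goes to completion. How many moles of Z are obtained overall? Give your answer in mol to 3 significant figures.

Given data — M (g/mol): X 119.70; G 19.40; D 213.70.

Step 1:
n(X) = 670.0 / 119.70 = 5.597 mol
n(G) = 190.0 / 19.40 = 9.794 mol
n/ν → X: 2.799, G: 3.265; X is limiting.
n(E) produced = (3/2) × 5.597 = 8.396 mol
Step 2:
n(E) available = 8.396 mol
n(D) = 3500 / 213.70 = 16.38 mol
n/ν → E: 8.396, D: 5.460; D is limiting.
n(Z) = (1/3) × 16.38 = 5.460 mol

5.46 mol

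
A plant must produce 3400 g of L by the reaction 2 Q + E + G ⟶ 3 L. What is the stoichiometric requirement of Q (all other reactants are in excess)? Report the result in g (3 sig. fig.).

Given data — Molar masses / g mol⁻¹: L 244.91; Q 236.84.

2190 g

n(L) = 3400 / 244.91 = 13.88 mol
n(Q) = (2/3) × 13.88 = 9.253 mol
mass = 9.253 × 236.84 = 2191 g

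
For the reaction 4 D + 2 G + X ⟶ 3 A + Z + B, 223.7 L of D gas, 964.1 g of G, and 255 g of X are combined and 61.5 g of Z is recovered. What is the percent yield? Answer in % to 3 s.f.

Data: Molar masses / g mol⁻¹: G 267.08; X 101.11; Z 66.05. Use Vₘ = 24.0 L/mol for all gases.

51.6 %

n(D) = 223.7 / 24.0 = 9.321 mol
n(G) = 964.1 / 267.08 = 3.610 mol
n(X) = 255.0 / 101.11 = 2.522 mol
n/ν → D: 2.330, G: 1.805, X: 2.522; G is limiting.
theoretical n(Z) = (1/2) × 3.610 = 1.805 mol → 119.2 g
% yield = 61.5 / 119.2 × 100 = 51.59 %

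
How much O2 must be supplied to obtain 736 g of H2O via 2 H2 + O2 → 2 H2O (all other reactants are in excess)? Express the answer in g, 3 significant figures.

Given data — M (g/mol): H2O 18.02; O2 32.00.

653 g

n(H2O) = 736 / 18.02 = 40.84 mol
n(O2) = (1/2) × 40.84 = 20.42 mol
mass = 20.42 × 32.00 = 653.4 g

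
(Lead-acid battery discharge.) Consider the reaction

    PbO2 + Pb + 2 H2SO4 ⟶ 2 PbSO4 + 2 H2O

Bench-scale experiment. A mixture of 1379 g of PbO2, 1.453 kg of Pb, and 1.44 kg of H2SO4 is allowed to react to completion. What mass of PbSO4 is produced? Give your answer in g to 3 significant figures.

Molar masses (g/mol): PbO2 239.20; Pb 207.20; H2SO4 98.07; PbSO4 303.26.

3500 g

n(PbO2) = 1379 / 239.20 = 5.765 mol
n(Pb) = 1.453×1000 / 207.20 = 7.013 mol
n(H2SO4) = 1.440×1000 / 98.07 = 14.68 mol
n/ν for PbO2 = 5.765/1 = 5.765
n/ν for Pb = 7.013/1 = 7.013
n/ν for H2SO4 = 14.68/2 = 7.340
Smallest n/ν is PbO2 → limiting reagent.
n(PbSO4) = (2/1) × 5.765 = 11.53 mol
mass = 11.53 × 303.26 = 3497 g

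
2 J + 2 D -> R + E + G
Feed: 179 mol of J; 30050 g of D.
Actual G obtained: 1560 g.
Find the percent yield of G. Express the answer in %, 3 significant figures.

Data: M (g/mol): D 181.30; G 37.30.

n(J) = 179.0 mol
n(D) = 30050 / 181.30 = 165.7 mol
n/ν for J = 179.0/2 = 89.50
n/ν for D = 165.7/2 = 82.85
Smallest n/ν is D → limiting reagent.
theoretical n(G) = (1/2) × 165.7 = 82.85 mol → 3090 g
% yield = 1560 / 3090 × 100 = 50.49 %

50.5 %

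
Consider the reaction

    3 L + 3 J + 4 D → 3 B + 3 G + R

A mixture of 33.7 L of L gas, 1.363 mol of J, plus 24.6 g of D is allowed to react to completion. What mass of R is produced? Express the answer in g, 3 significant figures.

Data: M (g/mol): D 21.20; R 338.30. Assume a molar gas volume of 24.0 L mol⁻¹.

n(L) = 33.70 / 24.0 = 1.404 mol
n(J) = 1.363 mol
n(D) = 24.60 / 21.20 = 1.160 mol
n/ν for L = 1.404/3 = 0.4680
n/ν for J = 1.363/3 = 0.4543
n/ν for D = 1.160/4 = 0.2900
Smallest n/ν is D → limiting reagent.
n(R) = (1/4) × 1.160 = 0.2900 mol
mass = 0.2900 × 338.30 = 98.11 g

98.1 g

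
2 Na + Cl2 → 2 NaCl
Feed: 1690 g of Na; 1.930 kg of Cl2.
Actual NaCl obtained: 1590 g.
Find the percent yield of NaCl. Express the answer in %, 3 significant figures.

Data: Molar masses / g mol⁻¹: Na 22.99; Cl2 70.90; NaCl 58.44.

50.0 %

n(Na) = 1690 / 22.99 = 73.51 mol
n(Cl2) = 1.930×1000 / 70.90 = 27.22 mol
n/ν → Na: 36.76, Cl2: 27.22; Cl2 is limiting.
theoretical n(NaCl) = (2/1) × 27.22 = 54.44 mol → 3181 g
% yield = 1590 / 3181 × 100 = 49.98 %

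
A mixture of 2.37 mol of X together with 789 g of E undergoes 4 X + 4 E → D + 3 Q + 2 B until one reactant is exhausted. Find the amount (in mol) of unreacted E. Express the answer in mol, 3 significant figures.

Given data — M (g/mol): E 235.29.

0.983 mol

n(X) = 2.370 mol
n(E) = 789.0 / 235.29 = 3.353 mol
n/ν → X: 0.5925, E: 0.8383; X is limiting.
E consumed = (4/4) × 2.370 = 2.370 mol
E remaining = 3.353 − 2.370 = 0.9830 mol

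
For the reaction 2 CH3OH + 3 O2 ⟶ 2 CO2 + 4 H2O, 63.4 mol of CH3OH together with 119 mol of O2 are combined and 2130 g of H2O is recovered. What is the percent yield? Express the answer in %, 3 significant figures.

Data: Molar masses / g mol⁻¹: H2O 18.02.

93.2 %

n(CH3OH) = 63.40 mol
n(O2) = 119.0 mol
n/ν for CH3OH = 63.40/2 = 31.70
n/ν for O2 = 119.0/3 = 39.67
Smallest n/ν is CH3OH → limiting reagent.
theoretical n(H2O) = (4/2) × 63.40 = 126.8 mol → 2285 g
% yield = 2130 / 2285 × 100 = 93.22 %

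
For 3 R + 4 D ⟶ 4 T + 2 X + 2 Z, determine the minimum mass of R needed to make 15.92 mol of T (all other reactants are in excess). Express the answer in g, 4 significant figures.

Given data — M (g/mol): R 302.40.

n(T) = 15.92 mol
n(R) = (3/4) × 15.92 = 11.94 mol
mass = 11.94 × 302.40 = 3611 g

3611 g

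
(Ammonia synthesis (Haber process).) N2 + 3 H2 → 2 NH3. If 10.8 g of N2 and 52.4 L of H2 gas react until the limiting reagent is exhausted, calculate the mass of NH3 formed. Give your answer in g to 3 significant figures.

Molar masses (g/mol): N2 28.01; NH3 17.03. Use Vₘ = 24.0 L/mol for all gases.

13.1 g

n(N2) = 10.80 / 28.01 = 0.3856 mol
n(H2) = 52.40 / 24.0 = 2.183 mol
n/ν for N2 = 0.3856/1 = 0.3856
n/ν for H2 = 2.183/3 = 0.7277
Smallest n/ν is N2 → limiting reagent.
n(NH3) = (2/1) × 0.3856 = 0.7712 mol
mass = 0.7712 × 17.03 = 13.13 g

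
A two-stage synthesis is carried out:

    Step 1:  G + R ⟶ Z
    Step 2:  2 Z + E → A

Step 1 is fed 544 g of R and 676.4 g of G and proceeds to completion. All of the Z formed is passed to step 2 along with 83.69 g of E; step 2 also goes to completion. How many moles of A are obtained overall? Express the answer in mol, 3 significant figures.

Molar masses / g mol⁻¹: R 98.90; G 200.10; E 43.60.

Step 1:
n(R) = 544.0 / 98.90 = 5.501 mol
n(G) = 676.4 / 200.10 = 3.380 mol
n/ν for R = 5.501/1 = 5.501
n/ν for G = 3.380/1 = 3.380
Smallest n/ν is G → limiting reagent.
n(Z) produced = (1/1) × 3.380 = 3.380 mol
Step 2:
n(Z) available = 3.380 mol
n(E) = 83.69 / 43.60 = 1.919 mol
n/ν for Z = 3.380/2 = 1.690
n/ν for E = 1.919/1 = 1.919
Smallest n/ν is Z → limiting reagent.
n(A) = (1/2) × 3.380 = 1.690 mol

1.69 mol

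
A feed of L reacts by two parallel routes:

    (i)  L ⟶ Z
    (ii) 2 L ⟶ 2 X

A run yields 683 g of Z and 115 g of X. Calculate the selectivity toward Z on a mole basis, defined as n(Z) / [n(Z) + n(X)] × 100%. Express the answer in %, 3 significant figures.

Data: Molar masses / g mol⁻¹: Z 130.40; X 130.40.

85.6 %

n(Z) = 683 / 130.40 = 5.238 mol
n(X) = 115 / 130.40 = 0.8819 mol
selectivity = 5.238/(5.238+0.8819) × 100 = 85.59 %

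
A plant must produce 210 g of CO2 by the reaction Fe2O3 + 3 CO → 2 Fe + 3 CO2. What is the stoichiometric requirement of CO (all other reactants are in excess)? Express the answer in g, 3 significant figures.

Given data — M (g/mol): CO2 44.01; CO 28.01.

n(CO2) = 210 / 44.01 = 4.772 mol
n(CO) = (3/3) × 4.772 = 4.772 mol
mass = 4.772 × 28.01 = 133.7 g

134 g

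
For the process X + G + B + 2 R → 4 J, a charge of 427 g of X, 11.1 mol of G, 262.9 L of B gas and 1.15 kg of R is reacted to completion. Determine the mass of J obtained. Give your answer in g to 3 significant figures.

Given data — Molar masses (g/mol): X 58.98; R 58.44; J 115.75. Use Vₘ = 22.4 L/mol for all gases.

n(X) = 427.0 / 58.98 = 7.240 mol
n(G) = 11.10 mol
n(B) = 262.9 / 22.4 = 11.74 mol
n(R) = 1.150×1000 / 58.44 = 19.68 mol
n/ν for X = 7.240/1 = 7.240
n/ν for G = 11.10/1 = 11.10
n/ν for B = 11.74/1 = 11.74
n/ν for R = 19.68/2 = 9.840
Smallest n/ν is X → limiting reagent.
n(J) = (4/1) × 7.240 = 28.96 mol
mass = 28.96 × 115.75 = 3352 g

3350 g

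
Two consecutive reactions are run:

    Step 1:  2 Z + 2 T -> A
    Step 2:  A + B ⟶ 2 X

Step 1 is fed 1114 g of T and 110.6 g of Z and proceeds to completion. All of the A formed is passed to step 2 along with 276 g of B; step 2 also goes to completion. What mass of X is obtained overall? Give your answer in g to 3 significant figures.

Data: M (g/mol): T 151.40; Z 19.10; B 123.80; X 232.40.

Step 1:
n(T) = 1114 / 151.40 = 7.358 mol
n(Z) = 110.6 / 19.10 = 5.791 mol
n/ν for T = 7.358/2 = 3.679
n/ν for Z = 5.791/2 = 2.896
Smallest n/ν is Z → limiting reagent.
n(A) produced = (1/2) × 5.791 = 2.896 mol
Step 2:
n(A) available = 2.896 mol
n(B) = 276.0 / 123.80 = 2.229 mol
n/ν for A = 2.896/1 = 2.896
n/ν for B = 2.229/1 = 2.229
Smallest n/ν is B → limiting reagent.
n(X) = (2/1) × 2.229 = 4.458 mol
mass = 4.458 × 232.40 = 1036 g

1040 g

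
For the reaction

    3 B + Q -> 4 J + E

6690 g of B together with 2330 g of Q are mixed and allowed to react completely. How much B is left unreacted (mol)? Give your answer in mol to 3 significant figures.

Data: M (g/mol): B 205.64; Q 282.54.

7.79 mol

n(B) = 6690 / 205.64 = 32.53 mol
n(Q) = 2330 / 282.54 = 8.247 mol
n/ν for B = 32.53/3 = 10.84
n/ν for Q = 8.247/1 = 8.247
Smallest n/ν is Q → limiting reagent.
B consumed = (3/1) × 8.247 = 24.74 mol
B remaining = 32.53 − 24.74 = 7.790 mol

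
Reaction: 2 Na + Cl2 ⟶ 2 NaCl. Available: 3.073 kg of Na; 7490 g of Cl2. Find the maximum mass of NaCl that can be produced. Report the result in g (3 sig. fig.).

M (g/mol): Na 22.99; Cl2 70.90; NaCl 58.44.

7810 g

n(Na) = 3.073×1000 / 22.99 = 133.7 mol
n(Cl2) = 7490 / 70.90 = 105.6 mol
n/ν for Na = 133.7/2 = 66.85
n/ν for Cl2 = 105.6/1 = 105.6
Smallest n/ν is Na → limiting reagent.
n(NaCl) = (2/2) × 133.7 = 133.7 mol
mass = 133.7 × 58.44 = 7813 g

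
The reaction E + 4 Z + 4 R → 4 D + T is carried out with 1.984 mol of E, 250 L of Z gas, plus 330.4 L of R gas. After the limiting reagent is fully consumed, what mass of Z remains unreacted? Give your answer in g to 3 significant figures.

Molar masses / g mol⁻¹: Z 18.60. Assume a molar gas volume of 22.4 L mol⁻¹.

n(E) = 1.984 mol
n(Z) = 250.0 / 22.4 = 11.16 mol
n(R) = 330.4 / 22.4 = 14.75 mol
n/ν for E = 1.984/1 = 1.984
n/ν for Z = 11.16/4 = 2.790
n/ν for R = 14.75/4 = 3.688
Smallest n/ν is E → limiting reagent.
Z consumed = (4/1) × 1.984 = 7.936 mol
Z remaining = 11.16 − 7.936 = 3.224 mol
mass = 3.224 × 18.60 = 59.97 g

60.0 g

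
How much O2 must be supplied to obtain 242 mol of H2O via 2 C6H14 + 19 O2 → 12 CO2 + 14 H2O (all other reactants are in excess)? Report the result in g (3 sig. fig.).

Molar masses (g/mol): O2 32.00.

n(H2O) = 242.0 mol
n(O2) = (19/14) × 242.0 = 328.4 mol
mass = 328.4 × 32.00 = 10510 g

10500 g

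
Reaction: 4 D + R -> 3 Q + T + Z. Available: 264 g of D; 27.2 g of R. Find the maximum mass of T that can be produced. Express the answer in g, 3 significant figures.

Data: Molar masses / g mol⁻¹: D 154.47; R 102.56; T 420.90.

n(D) = 264.0 / 154.47 = 1.709 mol
n(R) = 27.20 / 102.56 = 0.2652 mol
n/ν for D = 1.709/4 = 0.4273
n/ν for R = 0.2652/1 = 0.2652
Smallest n/ν is R → limiting reagent.
n(T) = (1/1) × 0.2652 = 0.2652 mol
mass = 0.2652 × 420.90 = 111.6 g

112 g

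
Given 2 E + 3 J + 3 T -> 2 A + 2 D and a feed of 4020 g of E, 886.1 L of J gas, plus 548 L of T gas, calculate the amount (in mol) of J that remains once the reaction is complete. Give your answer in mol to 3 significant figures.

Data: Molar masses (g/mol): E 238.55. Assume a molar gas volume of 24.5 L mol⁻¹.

n(E) = 4020 / 238.55 = 16.85 mol
n(J) = 886.1 / 24.5 = 36.17 mol
n(T) = 548.0 / 24.5 = 22.37 mol
n/ν → E: 8.425, J: 12.06, T: 7.457; T is limiting.
J consumed = (3/3) × 22.37 = 22.37 mol
J remaining = 36.17 − 22.37 = 13.80 mol

13.8 mol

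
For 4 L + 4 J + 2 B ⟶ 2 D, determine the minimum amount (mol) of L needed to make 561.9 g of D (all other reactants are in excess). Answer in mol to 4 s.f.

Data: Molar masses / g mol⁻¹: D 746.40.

n(D) = 561.9 / 746.40 = 0.7528 mol
n(L) = (4/2) × 0.7528 = 1.506 mol

1.506 mol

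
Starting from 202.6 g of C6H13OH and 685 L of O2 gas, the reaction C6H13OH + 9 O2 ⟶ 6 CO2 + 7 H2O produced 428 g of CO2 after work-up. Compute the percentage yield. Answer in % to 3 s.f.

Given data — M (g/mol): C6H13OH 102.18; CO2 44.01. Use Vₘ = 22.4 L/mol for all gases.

81.7 %

n(C6H13OH) = 202.6 / 102.18 = 1.983 mol
n(O2) = 685.0 / 22.4 = 30.58 mol
n/ν → C6H13OH: 1.983, O2: 3.398; C6H13OH is limiting.
theoretical n(CO2) = (6/1) × 1.983 = 11.90 mol → 523.7 g
% yield = 428 / 523.7 × 100 = 81.73 %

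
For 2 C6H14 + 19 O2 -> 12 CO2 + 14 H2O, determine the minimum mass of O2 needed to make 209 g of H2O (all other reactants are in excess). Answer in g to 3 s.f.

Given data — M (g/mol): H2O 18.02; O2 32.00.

504 g

n(H2O) = 209 / 18.02 = 11.60 mol
n(O2) = (19/14) × 11.60 = 15.74 mol
mass = 15.74 × 32.00 = 503.7 g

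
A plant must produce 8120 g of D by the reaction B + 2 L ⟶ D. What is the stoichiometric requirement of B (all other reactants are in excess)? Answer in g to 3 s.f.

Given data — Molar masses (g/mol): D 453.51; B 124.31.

2230 g

n(D) = 8120 / 453.51 = 17.90 mol
n(B) = (1/1) × 17.90 = 17.90 mol
mass = 17.90 × 124.31 = 2225 g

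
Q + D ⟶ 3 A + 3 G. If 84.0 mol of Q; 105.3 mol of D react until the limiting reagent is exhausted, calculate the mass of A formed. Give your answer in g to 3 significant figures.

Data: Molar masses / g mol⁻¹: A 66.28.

16700 g

n(Q) = 84.00 mol
n(D) = 105.3 mol
n/ν for Q = 84.00/1 = 84.00
n/ν for D = 105.3/1 = 105.3
Smallest n/ν is Q → limiting reagent.
n(A) = (3/1) × 84.00 = 252.0 mol
mass = 252.0 × 66.28 = 16700 g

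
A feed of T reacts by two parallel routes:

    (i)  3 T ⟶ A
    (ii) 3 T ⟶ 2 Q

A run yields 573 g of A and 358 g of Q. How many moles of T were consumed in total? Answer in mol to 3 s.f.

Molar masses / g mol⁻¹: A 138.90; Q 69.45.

20.1 mol

n(A) = 573 / 138.90 = 4.125 mol
n(Q) = 358 / 69.45 = 5.155 mol
n(T) via (i) = (3/1)×4.125 = 12.38 mol
n(T) via (ii) = (3/2)×5.155 = 7.733 mol
total n(T) = 12.38 + 7.733 = 20.11 mol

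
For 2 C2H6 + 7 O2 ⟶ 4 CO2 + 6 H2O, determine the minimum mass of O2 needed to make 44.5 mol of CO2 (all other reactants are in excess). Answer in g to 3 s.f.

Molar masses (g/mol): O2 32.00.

n(CO2) = 44.50 mol
n(O2) = (7/4) × 44.50 = 77.88 mol
mass = 77.88 × 32.00 = 2492 g

2490 g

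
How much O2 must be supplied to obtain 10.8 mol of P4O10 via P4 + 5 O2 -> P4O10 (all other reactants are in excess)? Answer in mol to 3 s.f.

n(P4O10) = 10.80 mol
n(O2) = (5/1) × 10.80 = 54.00 mol

54.0 mol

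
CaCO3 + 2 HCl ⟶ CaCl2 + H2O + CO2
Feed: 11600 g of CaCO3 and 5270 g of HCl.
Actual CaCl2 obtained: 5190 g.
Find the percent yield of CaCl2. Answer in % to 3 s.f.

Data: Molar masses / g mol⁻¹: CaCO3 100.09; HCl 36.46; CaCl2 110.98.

64.7 %

n(CaCO3) = 11600 / 100.09 = 115.9 mol
n(HCl) = 5270 / 36.46 = 144.5 mol
n/ν for CaCO3 = 115.9/1 = 115.9
n/ν for HCl = 144.5/2 = 72.25
Smallest n/ν is HCl → limiting reagent.
theoretical n(CaCl2) = (1/2) × 144.5 = 72.25 mol → 8018 g
% yield = 5190 / 8018 × 100 = 64.73 %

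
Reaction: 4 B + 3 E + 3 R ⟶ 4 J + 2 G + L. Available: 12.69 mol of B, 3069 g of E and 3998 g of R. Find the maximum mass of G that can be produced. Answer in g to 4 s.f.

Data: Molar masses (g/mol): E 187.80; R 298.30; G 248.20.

1575 g

n(B) = 12.69 mol
n(E) = 3069 / 187.80 = 16.34 mol
n(R) = 3998 / 298.30 = 13.40 mol
n/ν → B: 3.173, E: 5.447, R: 4.467; B is limiting.
n(G) = (2/4) × 12.69 = 6.345 mol
mass = 6.345 × 248.20 = 1575 g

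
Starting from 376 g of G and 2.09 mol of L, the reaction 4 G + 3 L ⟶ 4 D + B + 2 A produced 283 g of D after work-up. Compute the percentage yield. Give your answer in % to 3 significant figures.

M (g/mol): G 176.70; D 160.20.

83.0 %

n(G) = 376.0 / 176.70 = 2.128 mol
n(L) = 2.090 mol
n/ν → G: 0.5320, L: 0.6967; G is limiting.
theoretical n(D) = (4/4) × 2.128 = 2.128 mol → 340.9 g
% yield = 283 / 340.9 × 100 = 83.02 %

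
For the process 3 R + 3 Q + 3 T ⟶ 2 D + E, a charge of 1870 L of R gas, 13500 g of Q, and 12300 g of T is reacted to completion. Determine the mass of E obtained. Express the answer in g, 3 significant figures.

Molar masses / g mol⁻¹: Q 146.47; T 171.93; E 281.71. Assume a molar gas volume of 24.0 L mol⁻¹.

n(R) = 1870 / 24.0 = 77.92 mol
n(Q) = 13500 / 146.47 = 92.17 mol
n(T) = 12300 / 171.93 = 71.54 mol
n/ν for R = 77.92/3 = 25.97
n/ν for Q = 92.17/3 = 30.72
n/ν for T = 71.54/3 = 23.85
Smallest n/ν is T → limiting reagent.
n(E) = (1/3) × 71.54 = 23.85 mol
mass = 23.85 × 281.71 = 6719 g

6720 g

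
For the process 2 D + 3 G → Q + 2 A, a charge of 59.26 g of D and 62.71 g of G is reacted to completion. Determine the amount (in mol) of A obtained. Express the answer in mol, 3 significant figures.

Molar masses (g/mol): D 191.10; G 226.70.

0.184 mol

n(D) = 59.26 / 191.10 = 0.3101 mol
n(G) = 62.71 / 226.70 = 0.2766 mol
n/ν → D: 0.1551, G: 0.09220; G is limiting.
n(A) = (2/3) × 0.2766 = 0.1844 mol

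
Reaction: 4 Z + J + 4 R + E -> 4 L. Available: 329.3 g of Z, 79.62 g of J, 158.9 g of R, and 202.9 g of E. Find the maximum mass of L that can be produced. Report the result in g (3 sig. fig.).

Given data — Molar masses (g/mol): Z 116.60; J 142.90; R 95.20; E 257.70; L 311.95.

521 g

n(Z) = 329.3 / 116.60 = 2.824 mol
n(J) = 79.62 / 142.90 = 0.5572 mol
n(R) = 158.9 / 95.20 = 1.669 mol
n(E) = 202.9 / 257.70 = 0.7873 mol
n/ν for Z = 2.824/4 = 0.7060
n/ν for J = 0.5572/1 = 0.5572
n/ν for R = 1.669/4 = 0.4173
n/ν for E = 0.7873/1 = 0.7873
Smallest n/ν is R → limiting reagent.
n(L) = (4/4) × 1.669 = 1.669 mol
mass = 1.669 × 311.95 = 520.6 g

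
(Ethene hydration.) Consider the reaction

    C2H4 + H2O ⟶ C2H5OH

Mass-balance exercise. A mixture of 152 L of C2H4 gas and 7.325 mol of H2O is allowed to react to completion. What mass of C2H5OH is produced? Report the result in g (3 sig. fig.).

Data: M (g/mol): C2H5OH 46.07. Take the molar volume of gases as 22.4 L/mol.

n(C2H4) = 152.0 / 22.4 = 6.786 mol
n(H2O) = 7.325 mol
n/ν for C2H4 = 6.786/1 = 6.786
n/ν for H2O = 7.325/1 = 7.325
Smallest n/ν is C2H4 → limiting reagent.
n(C2H5OH) = (1/1) × 6.786 = 6.786 mol
mass = 6.786 × 46.07 = 312.6 g

313 g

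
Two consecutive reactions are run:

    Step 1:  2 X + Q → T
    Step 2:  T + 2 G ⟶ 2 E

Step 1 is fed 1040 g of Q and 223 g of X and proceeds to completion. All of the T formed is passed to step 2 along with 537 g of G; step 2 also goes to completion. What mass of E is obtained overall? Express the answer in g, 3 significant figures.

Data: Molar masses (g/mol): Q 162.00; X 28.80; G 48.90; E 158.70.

Step 1:
n(Q) = 1040 / 162.00 = 6.420 mol
n(X) = 223.0 / 28.80 = 7.743 mol
n/ν → Q: 6.420, X: 3.872; X is limiting.
n(T) produced = (1/2) × 7.743 = 3.872 mol
Step 2:
n(T) available = 3.872 mol
n(G) = 537.0 / 48.90 = 10.98 mol
n/ν → T: 3.872, G: 5.490; T is limiting.
n(E) = (2/1) × 3.872 = 7.744 mol
mass = 7.744 × 158.70 = 1229 g

1230 g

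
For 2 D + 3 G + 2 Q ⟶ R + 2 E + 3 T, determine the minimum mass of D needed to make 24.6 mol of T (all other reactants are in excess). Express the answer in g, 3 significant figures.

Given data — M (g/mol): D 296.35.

n(T) = 24.60 mol
n(D) = (2/3) × 24.60 = 16.40 mol
mass = 16.40 × 296.35 = 4860 g

4860 g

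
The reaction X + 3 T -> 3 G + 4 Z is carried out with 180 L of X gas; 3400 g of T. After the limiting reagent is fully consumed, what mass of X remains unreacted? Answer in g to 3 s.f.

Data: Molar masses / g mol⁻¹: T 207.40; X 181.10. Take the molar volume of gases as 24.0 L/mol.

369 g

n(X) = 180.0 / 24.0 = 7.500 mol
n(T) = 3400 / 207.40 = 16.39 mol
n/ν for X = 7.500/1 = 7.500
n/ν for T = 16.39/3 = 5.463
Smallest n/ν is T → limiting reagent.
X consumed = (1/3) × 16.39 = 5.463 mol
X remaining = 7.500 − 5.463 = 2.037 mol
mass = 2.037 × 181.10 = 368.9 g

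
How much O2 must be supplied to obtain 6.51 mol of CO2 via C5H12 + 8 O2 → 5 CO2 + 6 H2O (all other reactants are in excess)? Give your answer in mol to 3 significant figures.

10.4 mol

n(CO2) = 6.510 mol
n(O2) = (8/5) × 6.510 = 10.42 mol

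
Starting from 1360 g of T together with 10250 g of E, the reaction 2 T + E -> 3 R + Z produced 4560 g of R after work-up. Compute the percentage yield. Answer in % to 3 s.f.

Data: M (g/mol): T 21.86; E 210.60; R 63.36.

77.1 %

n(T) = 1360 / 21.86 = 62.21 mol
n(E) = 10250 / 210.60 = 48.67 mol
n/ν → T: 31.11, E: 48.67; T is limiting.
theoretical n(R) = (3/2) × 62.21 = 93.32 mol → 5913 g
% yield = 4560 / 5913 × 100 = 77.12 %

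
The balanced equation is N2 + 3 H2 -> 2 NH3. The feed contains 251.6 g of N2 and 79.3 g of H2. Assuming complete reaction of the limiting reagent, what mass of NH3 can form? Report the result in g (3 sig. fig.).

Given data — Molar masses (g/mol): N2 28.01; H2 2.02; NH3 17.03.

306 g

n(N2) = 251.6 / 28.01 = 8.983 mol
n(H2) = 79.30 / 2.02 = 39.26 mol
n/ν for N2 = 8.983/1 = 8.983
n/ν for H2 = 39.26/3 = 13.09
Smallest n/ν is N2 → limiting reagent.
n(NH3) = (2/1) × 8.983 = 17.97 mol
mass = 17.97 × 17.03 = 306.0 g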